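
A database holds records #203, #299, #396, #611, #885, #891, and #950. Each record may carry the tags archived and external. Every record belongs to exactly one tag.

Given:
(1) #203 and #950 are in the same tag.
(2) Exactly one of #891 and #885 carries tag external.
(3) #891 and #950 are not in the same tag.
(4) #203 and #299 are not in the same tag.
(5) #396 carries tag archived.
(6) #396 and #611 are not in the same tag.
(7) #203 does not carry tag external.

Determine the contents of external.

From (5): #396 ∈ archived.
From (7): #203 ∉ external.
(1): #950 matches #203: #950 ∉ external.
(6): #611 ∉ archived.
Only one tag left: #203 ∈ archived.
Only one tag left: #611 ∈ external.
Only one tag left: #950 ∈ archived.
(3): #891 ∉ archived.
(4): #299 ∉ archived.
Only one tag left: #299 ∈ external.
Only one tag left: #891 ∈ external.
Only one tag left: #885 ∈ archived.

external = {#299, #611, #891}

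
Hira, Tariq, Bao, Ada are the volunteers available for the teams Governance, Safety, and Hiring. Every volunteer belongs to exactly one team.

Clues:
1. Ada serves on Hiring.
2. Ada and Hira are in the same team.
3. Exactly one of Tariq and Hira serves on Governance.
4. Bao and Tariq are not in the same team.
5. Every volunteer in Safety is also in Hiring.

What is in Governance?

Governance = {Tariq}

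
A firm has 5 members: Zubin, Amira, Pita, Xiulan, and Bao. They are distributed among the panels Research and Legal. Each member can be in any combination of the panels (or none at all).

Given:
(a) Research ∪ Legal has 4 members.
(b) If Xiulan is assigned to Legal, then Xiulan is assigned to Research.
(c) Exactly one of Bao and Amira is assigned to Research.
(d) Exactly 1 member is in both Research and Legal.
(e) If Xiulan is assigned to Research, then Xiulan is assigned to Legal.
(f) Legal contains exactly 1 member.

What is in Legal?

Legal = {Xiulan}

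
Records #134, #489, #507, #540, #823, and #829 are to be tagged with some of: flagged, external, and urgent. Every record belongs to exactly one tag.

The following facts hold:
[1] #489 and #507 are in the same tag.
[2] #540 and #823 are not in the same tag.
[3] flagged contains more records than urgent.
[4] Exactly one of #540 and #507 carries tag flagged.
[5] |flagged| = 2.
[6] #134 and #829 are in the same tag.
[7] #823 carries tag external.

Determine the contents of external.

external = {#134, #823, #829}

From (7): #823 ∈ external.
(2): #540 ∉ external.
Suppose #134 ∉ external: no assignment then satisfies all the clues, so #134 ∈ external.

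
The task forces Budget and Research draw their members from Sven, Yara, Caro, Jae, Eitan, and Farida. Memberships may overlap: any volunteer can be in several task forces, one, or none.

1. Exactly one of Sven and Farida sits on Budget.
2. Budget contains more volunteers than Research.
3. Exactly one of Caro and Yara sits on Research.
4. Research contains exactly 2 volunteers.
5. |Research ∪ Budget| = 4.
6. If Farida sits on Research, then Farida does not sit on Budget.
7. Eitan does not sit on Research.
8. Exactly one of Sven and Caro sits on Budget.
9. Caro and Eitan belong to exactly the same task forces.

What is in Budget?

Budget = {Jae, Sven, Yara}

From (7): Eitan ∉ Research.
(9): Caro matches Eitan: Caro ∉ Research.
(3) (exactly one): Yara ∈ Research.
Suppose Sven ∉ Budget: no assignment then satisfies all the clues, so Sven ∈ Budget.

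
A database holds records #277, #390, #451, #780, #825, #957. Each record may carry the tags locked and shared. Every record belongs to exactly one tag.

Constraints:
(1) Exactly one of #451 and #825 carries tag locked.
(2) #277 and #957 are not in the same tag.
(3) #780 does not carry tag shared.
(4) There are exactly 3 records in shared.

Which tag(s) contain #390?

#390: shared

From (3): #780 ∉ shared.
Only one tag left: #780 ∈ locked.
Suppose #390 ∈ locked: no assignment then satisfies all the clues, so #390 ∉ locked.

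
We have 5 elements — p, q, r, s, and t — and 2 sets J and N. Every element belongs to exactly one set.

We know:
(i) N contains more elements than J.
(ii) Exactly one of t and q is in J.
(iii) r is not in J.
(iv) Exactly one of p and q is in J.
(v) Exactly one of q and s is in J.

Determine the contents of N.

N = {p, r, s, t}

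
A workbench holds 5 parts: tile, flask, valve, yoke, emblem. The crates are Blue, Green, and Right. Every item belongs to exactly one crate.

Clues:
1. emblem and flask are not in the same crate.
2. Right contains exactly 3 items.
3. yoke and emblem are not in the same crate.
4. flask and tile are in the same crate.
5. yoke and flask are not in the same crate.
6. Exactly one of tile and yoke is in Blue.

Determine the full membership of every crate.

Blue = {yoke}; Green = {emblem}; Right = {flask, tile, valve}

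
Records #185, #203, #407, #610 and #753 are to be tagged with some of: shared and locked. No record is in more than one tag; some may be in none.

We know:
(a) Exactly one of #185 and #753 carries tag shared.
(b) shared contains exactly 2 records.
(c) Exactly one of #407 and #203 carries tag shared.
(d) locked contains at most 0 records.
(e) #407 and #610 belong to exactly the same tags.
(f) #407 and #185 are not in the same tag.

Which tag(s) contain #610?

(d): locked already has 0, so the rest are out.
Suppose #610 ∈ shared: no assignment then satisfies all the clues, so #610 ∉ shared.

#610: none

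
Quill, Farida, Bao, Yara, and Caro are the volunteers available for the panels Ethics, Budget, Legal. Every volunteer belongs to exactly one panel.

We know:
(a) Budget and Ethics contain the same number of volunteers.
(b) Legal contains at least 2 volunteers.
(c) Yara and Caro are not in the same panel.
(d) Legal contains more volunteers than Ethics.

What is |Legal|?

3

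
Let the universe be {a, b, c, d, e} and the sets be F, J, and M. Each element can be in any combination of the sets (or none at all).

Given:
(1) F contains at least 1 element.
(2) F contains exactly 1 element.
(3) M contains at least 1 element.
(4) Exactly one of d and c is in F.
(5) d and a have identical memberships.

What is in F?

F = {c}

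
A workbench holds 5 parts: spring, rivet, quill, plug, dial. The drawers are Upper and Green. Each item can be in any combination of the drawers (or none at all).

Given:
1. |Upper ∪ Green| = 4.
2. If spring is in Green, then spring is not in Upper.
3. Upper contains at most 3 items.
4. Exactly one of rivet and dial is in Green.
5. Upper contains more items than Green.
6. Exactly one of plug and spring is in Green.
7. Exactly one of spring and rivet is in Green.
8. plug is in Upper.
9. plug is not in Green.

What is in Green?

From (8): plug ∈ Upper.
From (9): plug ∉ Green.
(6) (exactly one): spring ∈ Green.
(7) (exactly one): rivet ∉ Green.
(2): spring ∉ Upper.
(4) (exactly one): dial ∈ Green.
Suppose quill ∈ Green: no assignment then satisfies all the clues, so quill ∉ Green.

Green = {dial, spring}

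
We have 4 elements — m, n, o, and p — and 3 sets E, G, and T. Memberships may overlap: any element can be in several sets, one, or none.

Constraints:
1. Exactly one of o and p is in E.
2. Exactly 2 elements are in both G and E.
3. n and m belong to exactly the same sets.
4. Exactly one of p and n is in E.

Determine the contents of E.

E = {m, n, o}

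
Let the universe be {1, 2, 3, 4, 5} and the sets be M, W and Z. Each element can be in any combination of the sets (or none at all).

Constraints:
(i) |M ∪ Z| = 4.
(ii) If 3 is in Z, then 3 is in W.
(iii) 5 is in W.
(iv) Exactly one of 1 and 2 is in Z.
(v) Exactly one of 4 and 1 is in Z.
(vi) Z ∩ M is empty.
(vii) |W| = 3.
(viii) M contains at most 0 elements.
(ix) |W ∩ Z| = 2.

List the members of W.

W = {1, 3, 5}

From (iii): 5 ∈ W.
(viii): M already has 0, so the rest are out.
Suppose 1 ∉ W: no assignment then satisfies all the clues, so 1 ∈ W.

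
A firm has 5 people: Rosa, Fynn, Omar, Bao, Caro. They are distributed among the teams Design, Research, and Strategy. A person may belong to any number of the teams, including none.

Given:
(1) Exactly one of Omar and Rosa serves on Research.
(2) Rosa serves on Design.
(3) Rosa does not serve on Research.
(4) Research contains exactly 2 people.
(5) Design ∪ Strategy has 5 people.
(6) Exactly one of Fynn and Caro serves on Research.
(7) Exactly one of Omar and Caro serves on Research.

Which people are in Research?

Research = {Fynn, Omar}

From (2): Rosa ∈ Design.
From (3): Rosa ∉ Research.
(1) (exactly one): Omar ∈ Research.
(7) (exactly one): Caro ∉ Research.
(6) (exactly one): Fynn ∈ Research.
(4): Research already has 2, so the rest are out.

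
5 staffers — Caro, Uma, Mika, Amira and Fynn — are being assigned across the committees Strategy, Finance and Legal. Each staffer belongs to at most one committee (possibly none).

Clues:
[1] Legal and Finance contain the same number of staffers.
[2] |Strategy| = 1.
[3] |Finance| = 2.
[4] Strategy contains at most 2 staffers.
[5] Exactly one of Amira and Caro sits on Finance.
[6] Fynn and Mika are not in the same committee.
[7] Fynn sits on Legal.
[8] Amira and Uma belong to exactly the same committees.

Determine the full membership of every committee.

Strategy = {Mika}; Finance = {Amira, Uma}; Legal = {Caro, Fynn}

From (7): Fynn ∈ Legal.
(6): Mika ∉ Legal.
Suppose Caro ∈ Strategy: no assignment then satisfies all the clues, so Caro ∉ Strategy.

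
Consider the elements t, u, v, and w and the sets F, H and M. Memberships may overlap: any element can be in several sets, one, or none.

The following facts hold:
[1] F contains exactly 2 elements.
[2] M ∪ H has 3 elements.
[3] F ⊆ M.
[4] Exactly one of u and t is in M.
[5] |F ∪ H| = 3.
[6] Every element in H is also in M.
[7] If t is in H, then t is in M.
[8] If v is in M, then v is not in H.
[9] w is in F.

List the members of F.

F = {v, w}

From (9): w ∈ F.
(3) with w ∈ F: w ∈ M.
Suppose t ∈ F: no assignment then satisfies all the clues, so t ∉ F.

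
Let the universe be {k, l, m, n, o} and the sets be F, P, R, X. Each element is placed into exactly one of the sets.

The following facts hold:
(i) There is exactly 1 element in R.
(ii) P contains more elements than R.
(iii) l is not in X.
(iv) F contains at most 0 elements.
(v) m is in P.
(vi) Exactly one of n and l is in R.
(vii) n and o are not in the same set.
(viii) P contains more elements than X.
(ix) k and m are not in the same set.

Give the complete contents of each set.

F = {}; P = {l, m, o}; R = {n}; X = {k}

From (iii): l ∉ X.
From (v): m ∈ P.
(iv): F already has 0, so the rest are out.
(ix): k ∉ P.
Suppose k ∈ R: no assignment then satisfies all the clues, so k ∉ R.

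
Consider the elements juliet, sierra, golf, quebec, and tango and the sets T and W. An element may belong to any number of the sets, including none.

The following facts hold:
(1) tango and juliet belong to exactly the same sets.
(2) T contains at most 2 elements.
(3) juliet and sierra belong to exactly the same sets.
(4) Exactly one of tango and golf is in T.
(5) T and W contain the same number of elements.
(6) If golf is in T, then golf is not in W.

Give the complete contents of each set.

T = {golf}; W = {quebec}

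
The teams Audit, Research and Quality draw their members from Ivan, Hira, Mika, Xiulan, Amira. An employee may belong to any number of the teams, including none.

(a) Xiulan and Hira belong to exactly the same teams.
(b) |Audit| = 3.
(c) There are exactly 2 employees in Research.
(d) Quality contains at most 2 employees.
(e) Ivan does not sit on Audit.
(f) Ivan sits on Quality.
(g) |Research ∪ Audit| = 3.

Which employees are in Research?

Research = {Hira, Xiulan}

From (e): Ivan ∉ Audit.
From (f): Ivan ∈ Quality.
Suppose Ivan ∈ Research: no assignment then satisfies all the clues, so Ivan ∉ Research.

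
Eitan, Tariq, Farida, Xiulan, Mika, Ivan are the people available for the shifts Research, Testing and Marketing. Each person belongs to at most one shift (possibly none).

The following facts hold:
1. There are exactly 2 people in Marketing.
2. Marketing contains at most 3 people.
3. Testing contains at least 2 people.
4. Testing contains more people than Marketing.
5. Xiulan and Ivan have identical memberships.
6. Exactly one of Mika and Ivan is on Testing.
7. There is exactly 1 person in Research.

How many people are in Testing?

3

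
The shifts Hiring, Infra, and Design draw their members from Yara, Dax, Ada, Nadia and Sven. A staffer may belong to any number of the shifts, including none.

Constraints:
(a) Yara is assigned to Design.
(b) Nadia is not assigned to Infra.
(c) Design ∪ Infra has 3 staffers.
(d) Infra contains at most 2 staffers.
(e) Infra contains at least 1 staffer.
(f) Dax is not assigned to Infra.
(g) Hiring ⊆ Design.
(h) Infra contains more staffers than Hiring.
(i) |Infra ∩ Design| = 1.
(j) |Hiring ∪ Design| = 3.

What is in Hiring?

Hiring = {}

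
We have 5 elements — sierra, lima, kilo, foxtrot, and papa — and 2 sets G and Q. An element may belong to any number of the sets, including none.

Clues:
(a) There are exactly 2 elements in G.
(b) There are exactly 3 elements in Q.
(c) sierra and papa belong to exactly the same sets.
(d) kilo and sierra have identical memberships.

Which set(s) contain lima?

lima: G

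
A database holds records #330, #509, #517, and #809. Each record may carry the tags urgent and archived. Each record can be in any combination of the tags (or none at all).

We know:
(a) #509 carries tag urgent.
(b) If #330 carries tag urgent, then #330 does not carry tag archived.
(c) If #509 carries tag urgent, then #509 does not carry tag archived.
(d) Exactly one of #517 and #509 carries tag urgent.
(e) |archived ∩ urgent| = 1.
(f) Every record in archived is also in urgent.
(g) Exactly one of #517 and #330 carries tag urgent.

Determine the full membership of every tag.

urgent = {#330, #509, #809}; archived = {#809}

From (a): #509 ∈ urgent.
(c): #509 ∉ archived.
(d) (exactly one): #517 ∉ urgent.
(f) contrapositive: #517 ∉ archived.
(g) (exactly one): #330 ∈ urgent.
(b): #330 ∉ archived.
Suppose #809 ∉ urgent: no assignment then satisfies all the clues, so #809 ∈ urgent.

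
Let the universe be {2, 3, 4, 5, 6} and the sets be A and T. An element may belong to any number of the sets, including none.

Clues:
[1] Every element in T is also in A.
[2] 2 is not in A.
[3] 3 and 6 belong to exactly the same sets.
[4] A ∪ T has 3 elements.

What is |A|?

From (2): 2 ∉ A.
(1) contrapositive: 2 ∉ T.
Suppose 3 ∉ A: no assignment then satisfies all the clues, so 3 ∈ A.

3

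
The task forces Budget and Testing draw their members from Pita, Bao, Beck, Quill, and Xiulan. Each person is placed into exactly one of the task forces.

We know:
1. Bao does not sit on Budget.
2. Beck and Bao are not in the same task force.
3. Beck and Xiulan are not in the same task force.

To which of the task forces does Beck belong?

Beck: Budget

From (1): Bao ∉ Budget.
Only one task force left: Bao ∈ Testing.
(2): Beck ∉ Testing.
Only one task force left: Beck ∈ Budget.
(3): Xiulan ∉ Budget.
Only one task force left: Xiulan ∈ Testing.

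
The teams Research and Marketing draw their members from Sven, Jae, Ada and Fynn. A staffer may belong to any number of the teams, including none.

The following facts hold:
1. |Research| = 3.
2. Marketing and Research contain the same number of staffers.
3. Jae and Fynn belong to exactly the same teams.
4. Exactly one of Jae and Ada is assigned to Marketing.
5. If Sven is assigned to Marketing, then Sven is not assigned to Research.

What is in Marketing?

Marketing = {Fynn, Jae, Sven}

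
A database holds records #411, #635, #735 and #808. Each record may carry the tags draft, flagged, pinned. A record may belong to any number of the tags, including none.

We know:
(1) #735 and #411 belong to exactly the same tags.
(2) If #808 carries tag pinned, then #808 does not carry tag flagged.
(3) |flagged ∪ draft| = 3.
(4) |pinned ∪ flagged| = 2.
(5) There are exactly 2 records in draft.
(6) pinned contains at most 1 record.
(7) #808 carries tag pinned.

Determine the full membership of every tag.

draft = {#411, #735}; flagged = {#635}; pinned = {#808}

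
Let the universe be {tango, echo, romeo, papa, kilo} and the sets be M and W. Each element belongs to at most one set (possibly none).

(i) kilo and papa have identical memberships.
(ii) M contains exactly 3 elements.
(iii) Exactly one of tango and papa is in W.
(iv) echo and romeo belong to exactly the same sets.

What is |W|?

2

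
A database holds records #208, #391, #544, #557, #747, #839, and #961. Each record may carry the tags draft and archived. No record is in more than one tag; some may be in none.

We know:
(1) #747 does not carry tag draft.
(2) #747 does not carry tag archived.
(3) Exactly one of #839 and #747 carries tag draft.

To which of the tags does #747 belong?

#747: none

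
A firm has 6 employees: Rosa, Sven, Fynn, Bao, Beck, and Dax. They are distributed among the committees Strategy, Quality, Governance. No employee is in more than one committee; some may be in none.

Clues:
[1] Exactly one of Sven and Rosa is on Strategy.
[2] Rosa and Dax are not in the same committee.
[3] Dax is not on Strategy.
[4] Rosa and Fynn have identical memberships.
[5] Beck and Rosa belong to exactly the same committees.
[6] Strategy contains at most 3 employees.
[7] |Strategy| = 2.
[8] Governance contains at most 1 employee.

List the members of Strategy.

Strategy = {Bao, Sven}

From (3): Dax ∉ Strategy.
Suppose Rosa ∈ Strategy: no assignment then satisfies all the clues, so Rosa ∉ Strategy.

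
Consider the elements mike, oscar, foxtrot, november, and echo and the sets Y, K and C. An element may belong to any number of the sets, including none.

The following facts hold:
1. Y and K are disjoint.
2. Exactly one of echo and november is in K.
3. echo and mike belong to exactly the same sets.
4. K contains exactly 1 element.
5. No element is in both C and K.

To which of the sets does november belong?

november: K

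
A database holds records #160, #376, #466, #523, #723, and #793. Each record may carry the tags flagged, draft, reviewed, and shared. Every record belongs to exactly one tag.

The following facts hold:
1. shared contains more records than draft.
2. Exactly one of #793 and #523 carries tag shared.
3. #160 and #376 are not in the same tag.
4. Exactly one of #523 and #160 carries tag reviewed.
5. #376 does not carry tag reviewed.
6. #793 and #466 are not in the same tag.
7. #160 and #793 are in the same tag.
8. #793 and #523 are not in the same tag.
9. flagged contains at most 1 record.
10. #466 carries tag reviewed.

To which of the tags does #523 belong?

#523: reviewed

From (5): #376 ∉ reviewed.
From (10): #466 ∈ reviewed.
(6): #793 ∉ reviewed.
(7): #160 matches #793: #160 ∉ reviewed.
(4) (exactly one): #523 ∈ reviewed.
(2) (exactly one): #793 ∈ shared.
(7): #160 matches #793: #160 ∉ flagged.
(7): #160 matches #793: #160 ∉ draft.
(7): #160 matches #793: #160 ∈ shared.
(3): #376 ∉ shared.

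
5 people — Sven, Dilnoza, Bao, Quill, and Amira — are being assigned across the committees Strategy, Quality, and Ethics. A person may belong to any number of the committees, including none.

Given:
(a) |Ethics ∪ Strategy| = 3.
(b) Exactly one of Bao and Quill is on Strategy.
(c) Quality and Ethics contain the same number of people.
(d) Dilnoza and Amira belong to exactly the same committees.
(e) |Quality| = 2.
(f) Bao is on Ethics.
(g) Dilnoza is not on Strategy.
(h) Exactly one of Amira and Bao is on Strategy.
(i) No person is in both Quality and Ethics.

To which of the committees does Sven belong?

Sven: Strategy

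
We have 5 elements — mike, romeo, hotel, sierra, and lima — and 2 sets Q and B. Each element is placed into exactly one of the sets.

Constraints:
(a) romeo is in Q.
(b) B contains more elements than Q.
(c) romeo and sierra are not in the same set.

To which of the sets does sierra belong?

sierra: B

From (a): romeo ∈ Q.
(c): sierra ∉ Q.
Only one set left: sierra ∈ B.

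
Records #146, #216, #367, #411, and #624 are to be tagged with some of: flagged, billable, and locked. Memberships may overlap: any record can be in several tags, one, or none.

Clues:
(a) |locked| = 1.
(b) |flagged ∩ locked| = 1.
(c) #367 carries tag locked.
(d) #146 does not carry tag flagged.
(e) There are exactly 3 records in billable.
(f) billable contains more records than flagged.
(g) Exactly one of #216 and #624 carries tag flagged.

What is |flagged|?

2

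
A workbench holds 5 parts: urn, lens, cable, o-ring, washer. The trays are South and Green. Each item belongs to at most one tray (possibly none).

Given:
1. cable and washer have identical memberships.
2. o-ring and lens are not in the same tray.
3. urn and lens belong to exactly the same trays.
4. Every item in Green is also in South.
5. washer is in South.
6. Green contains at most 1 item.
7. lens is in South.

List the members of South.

South = {cable, lens, urn, washer}

From (5): washer ∈ South.
From (7): lens ∈ South.
(1): cable matches washer: cable ∈ South.
(2): o-ring ∉ South.
(3): urn matches lens: urn ∈ South.
(4) contrapositive: o-ring ∉ Green.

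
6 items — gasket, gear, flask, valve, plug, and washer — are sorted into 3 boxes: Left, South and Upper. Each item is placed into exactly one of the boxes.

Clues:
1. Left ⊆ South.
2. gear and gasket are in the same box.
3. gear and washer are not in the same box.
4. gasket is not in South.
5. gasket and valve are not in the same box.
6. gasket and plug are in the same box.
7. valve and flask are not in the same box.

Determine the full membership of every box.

From (4): gasket ∉ South.
(1) contrapositive: gasket ∉ Left.
(2): gear matches gasket: gear ∉ Left.
(2): gear matches gasket: gear ∉ South.
(6): plug matches gasket: plug ∉ Left.
(6): plug matches gasket: plug ∉ South.
Only one box left: gasket ∈ Upper.
Only one box left: gear ∈ Upper.
Only one box left: plug ∈ Upper.
(3): washer ∉ Upper.
(5): valve ∉ Upper.
Suppose flask ∈ Left: no assignment then satisfies all the clues, so flask ∉ Left.

Left = {}; South = {valve, washer}; Upper = {flask, gasket, gear, plug}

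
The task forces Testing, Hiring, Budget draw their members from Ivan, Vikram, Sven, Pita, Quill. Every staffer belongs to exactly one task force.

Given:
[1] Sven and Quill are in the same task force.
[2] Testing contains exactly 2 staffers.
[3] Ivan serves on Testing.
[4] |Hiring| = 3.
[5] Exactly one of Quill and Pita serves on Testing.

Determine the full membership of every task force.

Testing = {Ivan, Pita}; Hiring = {Quill, Sven, Vikram}; Budget = {}

From (3): Ivan ∈ Testing.
Suppose Vikram ∈ Testing: no assignment then satisfies all the clues, so Vikram ∉ Testing.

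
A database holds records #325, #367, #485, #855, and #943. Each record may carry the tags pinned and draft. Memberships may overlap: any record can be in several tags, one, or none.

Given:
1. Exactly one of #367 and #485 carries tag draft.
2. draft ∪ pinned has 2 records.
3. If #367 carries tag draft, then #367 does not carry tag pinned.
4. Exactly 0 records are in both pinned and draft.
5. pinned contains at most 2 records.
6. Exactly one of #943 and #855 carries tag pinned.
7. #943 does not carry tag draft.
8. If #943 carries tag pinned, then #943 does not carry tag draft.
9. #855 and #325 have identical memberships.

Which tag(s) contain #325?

#325: none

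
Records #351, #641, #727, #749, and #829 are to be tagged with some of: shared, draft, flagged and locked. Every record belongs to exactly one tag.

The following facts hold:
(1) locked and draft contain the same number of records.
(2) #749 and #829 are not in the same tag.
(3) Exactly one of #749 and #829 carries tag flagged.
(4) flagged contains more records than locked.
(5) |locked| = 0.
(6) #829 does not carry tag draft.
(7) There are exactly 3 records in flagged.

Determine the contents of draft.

draft = {}

From (6): #829 ∉ draft.
(5): locked already has 0, so the rest are out.
Suppose #351 ∈ draft: no assignment then satisfies all the clues, so #351 ∉ draft.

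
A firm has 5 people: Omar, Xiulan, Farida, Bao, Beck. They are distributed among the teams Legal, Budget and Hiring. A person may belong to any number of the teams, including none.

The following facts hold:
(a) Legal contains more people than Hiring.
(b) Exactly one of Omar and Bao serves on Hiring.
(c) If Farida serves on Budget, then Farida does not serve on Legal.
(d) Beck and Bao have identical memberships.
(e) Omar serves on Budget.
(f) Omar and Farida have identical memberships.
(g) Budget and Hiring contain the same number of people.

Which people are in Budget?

Budget = {Farida, Omar}

From (e): Omar ∈ Budget.
(f): Farida matches Omar: Farida ∈ Budget.
(c): Farida ∉ Legal.
(f): Omar matches Farida: Omar ∉ Legal.
Suppose Xiulan ∈ Budget: no assignment then satisfies all the clues, so Xiulan ∉ Budget.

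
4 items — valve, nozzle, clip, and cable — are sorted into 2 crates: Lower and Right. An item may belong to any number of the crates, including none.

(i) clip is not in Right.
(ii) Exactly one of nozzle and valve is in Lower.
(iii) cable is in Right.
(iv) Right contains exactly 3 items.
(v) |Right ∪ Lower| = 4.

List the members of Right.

From (i): clip ∉ Right.
From (iii): cable ∈ Right.
(iv): only 3 candidates remain for Right, so all are in.

Right = {cable, nozzle, valve}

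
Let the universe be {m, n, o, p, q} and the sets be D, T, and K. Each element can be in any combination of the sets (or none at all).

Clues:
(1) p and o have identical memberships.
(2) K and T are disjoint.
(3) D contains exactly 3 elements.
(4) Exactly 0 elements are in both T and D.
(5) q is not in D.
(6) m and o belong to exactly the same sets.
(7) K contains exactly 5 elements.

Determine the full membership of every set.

From (5): q ∉ D.
(7): only 5 candidates remain for K, so all are in.
(2) (disjoint): m ∉ T.
(2) (disjoint): n ∉ T.
(2) (disjoint): o ∉ T.
(2) (disjoint): p ∉ T.
(2) (disjoint): q ∉ T.
Suppose m ∉ D: no assignment then satisfies all the clues, so m ∈ D.

D = {m, o, p}; T = {}; K = {m, n, o, p, q}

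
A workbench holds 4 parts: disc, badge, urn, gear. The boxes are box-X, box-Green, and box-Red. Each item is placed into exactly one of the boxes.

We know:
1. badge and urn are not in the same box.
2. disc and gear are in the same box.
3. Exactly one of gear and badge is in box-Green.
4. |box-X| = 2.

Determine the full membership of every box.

box-X = {disc, gear}; box-Green = {badge}; box-Red = {urn}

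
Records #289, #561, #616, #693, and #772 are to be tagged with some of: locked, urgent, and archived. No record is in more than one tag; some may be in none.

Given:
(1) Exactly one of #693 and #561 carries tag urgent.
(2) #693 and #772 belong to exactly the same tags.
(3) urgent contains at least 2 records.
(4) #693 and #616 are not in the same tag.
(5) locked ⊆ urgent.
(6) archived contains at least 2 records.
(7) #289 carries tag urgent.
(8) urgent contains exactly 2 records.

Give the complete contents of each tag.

locked = {}; urgent = {#289, #561}; archived = {#693, #772}

From (7): #289 ∈ urgent.
Suppose #561 ∈ locked: no assignment then satisfies all the clues, so #561 ∉ locked.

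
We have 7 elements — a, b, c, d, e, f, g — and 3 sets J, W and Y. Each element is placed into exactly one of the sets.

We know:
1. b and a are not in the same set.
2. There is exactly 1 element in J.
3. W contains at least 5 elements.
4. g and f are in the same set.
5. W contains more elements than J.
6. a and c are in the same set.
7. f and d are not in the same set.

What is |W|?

5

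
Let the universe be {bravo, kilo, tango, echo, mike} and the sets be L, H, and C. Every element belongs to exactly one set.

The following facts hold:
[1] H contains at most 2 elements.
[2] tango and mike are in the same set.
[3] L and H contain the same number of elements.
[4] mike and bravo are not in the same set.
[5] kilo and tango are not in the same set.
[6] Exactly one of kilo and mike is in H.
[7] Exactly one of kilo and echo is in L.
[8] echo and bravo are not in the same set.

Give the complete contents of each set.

L = {bravo, kilo}; H = {mike, tango}; C = {echo}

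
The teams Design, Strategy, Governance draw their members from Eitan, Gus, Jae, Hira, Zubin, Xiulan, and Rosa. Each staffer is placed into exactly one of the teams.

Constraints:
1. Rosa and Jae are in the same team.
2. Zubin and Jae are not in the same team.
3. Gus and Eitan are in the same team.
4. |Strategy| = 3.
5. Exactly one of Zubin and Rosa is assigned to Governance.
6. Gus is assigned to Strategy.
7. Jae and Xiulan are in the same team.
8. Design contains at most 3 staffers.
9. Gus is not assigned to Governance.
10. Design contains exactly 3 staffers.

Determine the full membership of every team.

Design = {Jae, Rosa, Xiulan}; Strategy = {Eitan, Gus, Hira}; Governance = {Zubin}

From (6): Gus ∈ Strategy.
(3): Eitan matches Gus: Eitan ∉ Design.
(3): Eitan matches Gus: Eitan ∈ Strategy.
Suppose Jae ∉ Design: no assignment then satisfies all the clues, so Jae ∈ Design.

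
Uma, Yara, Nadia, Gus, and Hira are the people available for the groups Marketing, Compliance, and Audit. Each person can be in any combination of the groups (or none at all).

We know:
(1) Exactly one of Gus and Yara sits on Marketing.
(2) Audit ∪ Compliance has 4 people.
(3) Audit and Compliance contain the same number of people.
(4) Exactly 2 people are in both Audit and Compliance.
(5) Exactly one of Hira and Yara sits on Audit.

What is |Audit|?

3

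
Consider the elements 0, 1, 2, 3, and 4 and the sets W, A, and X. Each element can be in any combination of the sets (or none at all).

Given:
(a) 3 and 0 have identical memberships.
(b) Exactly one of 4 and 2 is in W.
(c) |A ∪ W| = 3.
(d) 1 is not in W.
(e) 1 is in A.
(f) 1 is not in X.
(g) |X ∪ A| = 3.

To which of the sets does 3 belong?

3: none

From (d): 1 ∉ W.
From (e): 1 ∈ A.
From (f): 1 ∉ X.
Suppose 3 ∈ W: no assignment then satisfies all the clues, so 3 ∉ W.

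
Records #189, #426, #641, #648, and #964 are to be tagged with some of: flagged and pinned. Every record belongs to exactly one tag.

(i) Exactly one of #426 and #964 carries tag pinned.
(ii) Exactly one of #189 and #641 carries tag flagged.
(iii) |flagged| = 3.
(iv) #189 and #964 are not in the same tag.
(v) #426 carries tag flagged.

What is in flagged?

From (v): #426 ∈ flagged.
(i) (exactly one): #964 ∈ pinned.
(iv): #189 ∉ pinned.
Only one tag left: #189 ∈ flagged.
(ii) (exactly one): #641 ∉ flagged.
(iii): only 3 candidates remain for flagged, so all are in.
Only one tag left: #641 ∈ pinned.

flagged = {#189, #426, #648}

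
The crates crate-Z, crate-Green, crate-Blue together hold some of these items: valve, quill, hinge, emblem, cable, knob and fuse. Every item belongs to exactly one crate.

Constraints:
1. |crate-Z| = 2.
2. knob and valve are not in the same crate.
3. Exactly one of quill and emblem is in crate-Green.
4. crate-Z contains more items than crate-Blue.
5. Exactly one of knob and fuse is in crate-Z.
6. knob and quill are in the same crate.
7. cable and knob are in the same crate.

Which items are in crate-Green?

crate-Green = {cable, hinge, knob, quill}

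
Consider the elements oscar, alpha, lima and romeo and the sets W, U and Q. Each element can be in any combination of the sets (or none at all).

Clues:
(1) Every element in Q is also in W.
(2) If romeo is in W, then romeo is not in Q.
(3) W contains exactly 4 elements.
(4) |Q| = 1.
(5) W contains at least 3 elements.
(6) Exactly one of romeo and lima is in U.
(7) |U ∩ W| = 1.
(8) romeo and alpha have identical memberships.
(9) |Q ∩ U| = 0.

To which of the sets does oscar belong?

oscar: Q, W

(3): only 4 candidates remain for W, so all are in.
(2): romeo ∉ Q.
(8): alpha matches romeo: alpha ∉ Q.
Suppose oscar ∈ U: no assignment then satisfies all the clues, so oscar ∉ U.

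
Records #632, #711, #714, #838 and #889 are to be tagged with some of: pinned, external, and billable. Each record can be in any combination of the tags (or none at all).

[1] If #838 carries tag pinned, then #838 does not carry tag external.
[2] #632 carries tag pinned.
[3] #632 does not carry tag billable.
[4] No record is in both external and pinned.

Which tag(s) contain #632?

#632: pinned

From (2): #632 ∈ pinned.
From (3): #632 ∉ billable.
(4) (disjoint): #632 ∉ external.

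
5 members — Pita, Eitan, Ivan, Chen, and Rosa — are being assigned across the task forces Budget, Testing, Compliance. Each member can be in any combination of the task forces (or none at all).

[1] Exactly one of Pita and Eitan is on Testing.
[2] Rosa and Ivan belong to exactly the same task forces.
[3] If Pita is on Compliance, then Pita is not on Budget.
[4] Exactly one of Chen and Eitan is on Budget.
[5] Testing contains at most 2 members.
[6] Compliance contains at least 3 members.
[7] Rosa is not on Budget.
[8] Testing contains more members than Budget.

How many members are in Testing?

2

From (7): Rosa ∉ Budget.
(2): Ivan matches Rosa: Ivan ∉ Budget.
Suppose Pita ∈ Budget: no assignment then satisfies all the clues, so Pita ∉ Budget.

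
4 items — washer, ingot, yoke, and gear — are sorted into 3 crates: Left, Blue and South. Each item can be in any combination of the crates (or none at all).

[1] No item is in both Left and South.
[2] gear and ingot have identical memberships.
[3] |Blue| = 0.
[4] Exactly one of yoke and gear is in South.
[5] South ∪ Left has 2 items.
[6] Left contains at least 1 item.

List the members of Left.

Left = {washer}

(3): Blue already has 0, so the rest are out.
Suppose washer ∉ Left: no assignment then satisfies all the clues, so washer ∈ Left.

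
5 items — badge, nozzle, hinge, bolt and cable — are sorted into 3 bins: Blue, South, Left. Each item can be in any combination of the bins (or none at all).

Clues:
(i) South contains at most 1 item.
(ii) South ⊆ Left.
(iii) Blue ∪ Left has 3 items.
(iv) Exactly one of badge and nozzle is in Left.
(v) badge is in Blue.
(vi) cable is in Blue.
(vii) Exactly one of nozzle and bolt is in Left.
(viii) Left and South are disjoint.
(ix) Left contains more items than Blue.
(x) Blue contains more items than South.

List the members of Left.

Left = {badge, bolt, cable}

From (v): badge ∈ Blue.
From (vi): cable ∈ Blue.
Suppose badge ∉ Left: no assignment then satisfies all the clues, so badge ∈ Left.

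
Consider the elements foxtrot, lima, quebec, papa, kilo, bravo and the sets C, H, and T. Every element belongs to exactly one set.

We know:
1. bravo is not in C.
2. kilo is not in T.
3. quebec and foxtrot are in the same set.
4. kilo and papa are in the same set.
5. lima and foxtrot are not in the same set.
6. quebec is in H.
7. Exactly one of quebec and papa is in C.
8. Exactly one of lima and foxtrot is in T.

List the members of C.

From (1): bravo ∉ C.
From (2): kilo ∉ T.
From (6): quebec ∈ H.
(3): foxtrot matches quebec: foxtrot ∉ C.
(3): foxtrot matches quebec: foxtrot ∈ H.
(4): papa matches kilo: papa ∉ T.
(5): lima ∉ H.
(7) (exactly one): papa ∈ C.
(8) (exactly one): lima ∈ T.
(4): kilo matches papa: kilo ∈ C.

C = {kilo, papa}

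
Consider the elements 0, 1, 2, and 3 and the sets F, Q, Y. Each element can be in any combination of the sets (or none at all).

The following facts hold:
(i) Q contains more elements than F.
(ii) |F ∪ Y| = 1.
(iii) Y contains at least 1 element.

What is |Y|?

1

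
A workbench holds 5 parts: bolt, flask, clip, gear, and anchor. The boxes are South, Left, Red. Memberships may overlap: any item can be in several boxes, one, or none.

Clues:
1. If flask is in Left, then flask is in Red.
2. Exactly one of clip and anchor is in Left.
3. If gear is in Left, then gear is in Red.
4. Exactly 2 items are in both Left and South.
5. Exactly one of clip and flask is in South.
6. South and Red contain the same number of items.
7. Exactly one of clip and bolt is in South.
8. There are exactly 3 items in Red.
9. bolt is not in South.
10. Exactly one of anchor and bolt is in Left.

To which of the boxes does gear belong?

gear: Left, Red, South

From (9): bolt ∉ South.
(7) (exactly one): clip ∈ South.
(5) (exactly one): flask ∉ South.
Suppose gear ∉ South: no assignment then satisfies all the clues, so gear ∈ South.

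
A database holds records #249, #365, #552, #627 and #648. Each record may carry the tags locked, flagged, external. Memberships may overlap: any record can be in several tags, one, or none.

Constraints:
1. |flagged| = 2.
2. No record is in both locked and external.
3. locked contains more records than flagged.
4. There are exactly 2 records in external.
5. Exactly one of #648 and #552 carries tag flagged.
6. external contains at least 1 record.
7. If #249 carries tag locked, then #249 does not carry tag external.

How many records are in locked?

3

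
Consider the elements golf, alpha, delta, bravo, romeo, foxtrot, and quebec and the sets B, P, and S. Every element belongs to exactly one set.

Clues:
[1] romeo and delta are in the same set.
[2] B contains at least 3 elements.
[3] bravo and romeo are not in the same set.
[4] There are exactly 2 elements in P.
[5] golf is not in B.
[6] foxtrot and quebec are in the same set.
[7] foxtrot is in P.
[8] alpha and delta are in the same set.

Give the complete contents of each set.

B = {alpha, delta, romeo}; P = {foxtrot, quebec}; S = {bravo, golf}

From (5): golf ∉ B.
From (7): foxtrot ∈ P.
(6): quebec matches foxtrot: quebec ∉ B.
(6): quebec matches foxtrot: quebec ∈ P.
(4): P already has 2, so the rest are out.
Only one set left: golf ∈ S.
Suppose alpha ∉ B: no assignment then satisfies all the clues, so alpha ∈ B.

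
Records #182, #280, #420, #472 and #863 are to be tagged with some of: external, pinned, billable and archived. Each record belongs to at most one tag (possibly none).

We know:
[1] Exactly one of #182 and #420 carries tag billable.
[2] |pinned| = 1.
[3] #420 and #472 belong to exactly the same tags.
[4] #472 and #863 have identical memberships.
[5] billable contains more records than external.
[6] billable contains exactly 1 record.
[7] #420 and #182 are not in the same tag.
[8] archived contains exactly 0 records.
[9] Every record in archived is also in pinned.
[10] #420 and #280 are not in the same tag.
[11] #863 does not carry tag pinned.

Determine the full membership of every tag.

external = {}; pinned = {#280}; billable = {#182}; archived = {}

From (11): #863 ∉ pinned.
(4): #472 matches #863: #472 ∉ pinned.
(8): archived already has 0, so the rest are out.
(3): #420 matches #472: #420 ∉ pinned.
Suppose #182 ∈ external: no assignment then satisfies all the clues, so #182 ∉ external.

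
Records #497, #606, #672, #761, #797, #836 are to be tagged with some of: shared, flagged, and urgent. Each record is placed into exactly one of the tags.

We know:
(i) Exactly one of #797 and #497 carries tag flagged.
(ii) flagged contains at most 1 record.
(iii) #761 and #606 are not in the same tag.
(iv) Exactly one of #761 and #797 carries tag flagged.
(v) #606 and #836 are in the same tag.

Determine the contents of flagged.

flagged = {#797}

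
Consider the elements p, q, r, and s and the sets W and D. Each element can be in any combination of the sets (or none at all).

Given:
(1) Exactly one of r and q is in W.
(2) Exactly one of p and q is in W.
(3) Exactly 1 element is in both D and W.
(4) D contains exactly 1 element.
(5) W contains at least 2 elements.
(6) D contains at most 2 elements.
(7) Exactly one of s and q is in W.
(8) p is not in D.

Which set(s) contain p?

From (8): p ∉ D.
Suppose p ∉ W: no assignment then satisfies all the clues, so p ∈ W.

p: W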